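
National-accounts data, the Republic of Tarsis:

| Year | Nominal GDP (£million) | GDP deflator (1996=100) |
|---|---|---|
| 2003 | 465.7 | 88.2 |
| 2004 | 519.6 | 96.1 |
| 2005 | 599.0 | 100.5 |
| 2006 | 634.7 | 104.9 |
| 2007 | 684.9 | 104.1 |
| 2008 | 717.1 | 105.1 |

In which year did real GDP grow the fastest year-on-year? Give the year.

2005

2004: real = 519.6/0.961 = 540.69; growth vs 2003 (528.00) = 2.40%.
2005: real = 599.0/1.005 = 596.02; growth vs 2004 (540.69) = 10.23%.
2006: real = 634.7/1.049 = 605.05; growth vs 2005 (596.02) = 1.52%.
2007: real = 684.9/1.041 = 657.93; growth vs 2006 (605.05) = 8.74%.
2008: real = 717.1/1.051 = 682.30; growth vs 2007 (657.93) = 3.70%.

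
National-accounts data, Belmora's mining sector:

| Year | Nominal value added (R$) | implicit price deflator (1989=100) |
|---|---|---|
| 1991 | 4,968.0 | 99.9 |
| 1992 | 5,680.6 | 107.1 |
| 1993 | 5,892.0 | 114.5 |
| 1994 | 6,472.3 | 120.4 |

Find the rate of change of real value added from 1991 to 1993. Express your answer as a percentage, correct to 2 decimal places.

Real value added 1991 = 4968.0/0.999 = 4972.97.
Real value added 1993 = 5892.0/1.145 = 5145.85.
Change = 5145.85/4972.97 − 1 = 0.0348.

3.48%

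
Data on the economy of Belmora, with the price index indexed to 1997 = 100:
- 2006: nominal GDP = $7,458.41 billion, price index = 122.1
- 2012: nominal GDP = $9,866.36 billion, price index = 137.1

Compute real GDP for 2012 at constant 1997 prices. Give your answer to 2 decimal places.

$7,196.47 billion

Real GDP = Nominal / (price index/100) = 9866.36 / 1.371 = 7196.47.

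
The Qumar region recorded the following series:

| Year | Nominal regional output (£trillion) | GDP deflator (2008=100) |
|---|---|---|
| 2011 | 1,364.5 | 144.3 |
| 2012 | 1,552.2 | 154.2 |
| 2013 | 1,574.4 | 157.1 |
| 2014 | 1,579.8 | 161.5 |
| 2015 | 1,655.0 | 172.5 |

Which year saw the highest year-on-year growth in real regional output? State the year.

2012

2012: real = 1552.2/1.542 = 1006.61; growth vs 2011 (945.60) = 6.45%.
2013: real = 1574.4/1.571 = 1002.16; growth vs 2012 (1006.61) = -0.44%.
2014: real = 1579.8/1.615 = 978.20; growth vs 2013 (1002.16) = -2.39%.
2015: real = 1655.0/1.725 = 959.42; growth vs 2014 (978.20) = -1.92%.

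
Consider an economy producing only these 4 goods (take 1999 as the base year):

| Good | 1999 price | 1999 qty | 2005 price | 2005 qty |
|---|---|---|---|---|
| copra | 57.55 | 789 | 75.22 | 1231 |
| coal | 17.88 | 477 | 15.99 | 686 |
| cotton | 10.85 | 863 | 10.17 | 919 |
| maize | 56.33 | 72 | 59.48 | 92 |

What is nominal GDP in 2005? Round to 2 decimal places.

Nominal GDP 2005 = Σ (p_2005 × q_2005) = 75.22·1231 + 15.99·686 + 10.17·919 + 59.48·92 = 118383.35.

118383.35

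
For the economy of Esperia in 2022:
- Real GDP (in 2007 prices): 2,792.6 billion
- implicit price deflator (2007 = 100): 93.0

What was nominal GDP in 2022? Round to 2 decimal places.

2,597.12 billion

Nominal GDP = Real × (implicit price deflator/100) = 2792.6 × 0.930 = 2597.12.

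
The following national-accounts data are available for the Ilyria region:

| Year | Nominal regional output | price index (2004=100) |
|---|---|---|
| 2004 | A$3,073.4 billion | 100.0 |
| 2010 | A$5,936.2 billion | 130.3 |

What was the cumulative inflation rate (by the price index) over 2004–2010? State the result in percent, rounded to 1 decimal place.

Price-level change = 130.3 / 100.0 − 1 = 0.3030.

30.3%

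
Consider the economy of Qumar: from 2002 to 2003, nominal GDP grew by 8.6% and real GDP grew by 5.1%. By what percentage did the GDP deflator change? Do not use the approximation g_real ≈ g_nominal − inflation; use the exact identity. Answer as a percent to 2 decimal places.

(1 + g_nom) = (1 + g_real)(1 + π), so π = 1.0860 / 1.0510 − 1 = 0.03330.

3.33%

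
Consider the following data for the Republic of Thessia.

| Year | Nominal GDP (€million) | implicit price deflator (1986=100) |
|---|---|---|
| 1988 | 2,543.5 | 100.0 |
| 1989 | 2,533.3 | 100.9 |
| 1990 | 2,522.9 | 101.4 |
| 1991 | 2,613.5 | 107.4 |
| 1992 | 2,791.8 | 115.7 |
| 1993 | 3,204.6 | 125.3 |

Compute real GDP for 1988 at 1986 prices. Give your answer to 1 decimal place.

€2,543.5 million

Real GDP 1988 = 2543.5 / 1.000 = 2543.50.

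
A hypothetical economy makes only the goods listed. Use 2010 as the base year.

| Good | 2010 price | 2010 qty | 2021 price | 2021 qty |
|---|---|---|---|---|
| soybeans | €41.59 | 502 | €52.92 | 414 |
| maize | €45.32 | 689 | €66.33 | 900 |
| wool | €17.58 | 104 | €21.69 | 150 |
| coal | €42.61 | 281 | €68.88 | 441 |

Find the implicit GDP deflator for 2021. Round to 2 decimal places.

145.07

Nominal GDP 2021 = 52.92·414 + 66.33·900 + 21.69·150 + 68.88·441 = 115235.46.
Real GDP 2021 (at 2010 prices) = 41.59·414 + 45.32·900 + 17.58·150 + 42.61·441 = 79434.27.
Deflator = Nominal/Real × 100 = 115235.46/79434.27 × 100 = 145.070.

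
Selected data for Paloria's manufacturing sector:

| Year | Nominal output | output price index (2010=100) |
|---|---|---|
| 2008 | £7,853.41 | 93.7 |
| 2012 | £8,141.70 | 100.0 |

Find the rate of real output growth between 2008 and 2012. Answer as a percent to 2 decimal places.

-2.86%

Deflate each year: 2008 → 7853.41/0.937 = 8381.44; 2012 → 8141.70/1.000 = 8141.70.
So real output changed by 8141.70/8381.44 − 1 = -0.0286, i.e. -2.86%.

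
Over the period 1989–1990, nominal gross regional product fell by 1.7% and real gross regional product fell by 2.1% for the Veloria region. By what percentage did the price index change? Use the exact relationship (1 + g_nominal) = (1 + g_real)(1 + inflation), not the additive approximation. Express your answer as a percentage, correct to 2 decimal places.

0.41%

(1 + g_nom) = (1 + g_real)(1 + π), so π = 0.9830 / 0.9790 − 1 = 0.00409.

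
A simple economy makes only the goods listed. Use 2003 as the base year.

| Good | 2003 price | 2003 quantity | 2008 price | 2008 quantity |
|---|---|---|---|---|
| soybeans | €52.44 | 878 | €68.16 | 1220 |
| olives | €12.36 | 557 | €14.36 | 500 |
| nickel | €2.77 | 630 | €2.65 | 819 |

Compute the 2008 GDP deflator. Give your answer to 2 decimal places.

127.73

Nominal GDP 2008 = 68.16·1220 + 14.36·500 + 2.65·819 = 92505.55.
Real GDP 2008 (at 2003 prices) = 52.44·1220 + 12.36·500 + 2.77·819 = 72425.43.
Deflator = Nominal/Real × 100 = 92505.55/72425.43 × 100 = 127.725.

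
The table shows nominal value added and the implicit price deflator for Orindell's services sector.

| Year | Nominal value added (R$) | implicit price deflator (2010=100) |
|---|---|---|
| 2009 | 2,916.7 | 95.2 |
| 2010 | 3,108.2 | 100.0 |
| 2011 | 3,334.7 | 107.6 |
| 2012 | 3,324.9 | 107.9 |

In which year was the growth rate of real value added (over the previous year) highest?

2010: real = 3108.2/1.000 = 3108.20; growth vs 2009 (3063.76) = 1.45%.
2011: real = 3334.7/1.076 = 3099.16; growth vs 2010 (3108.20) = -0.29%.
2012: real = 3324.9/1.079 = 3081.46; growth vs 2011 (3099.16) = -0.57%.

2010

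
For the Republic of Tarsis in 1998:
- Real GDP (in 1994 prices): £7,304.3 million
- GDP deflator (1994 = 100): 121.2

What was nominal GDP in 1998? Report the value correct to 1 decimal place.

£8,852.8 million

Nominal GDP = Real × (GDP deflator/100) = 7304.3 × 1.212 = 8852.81.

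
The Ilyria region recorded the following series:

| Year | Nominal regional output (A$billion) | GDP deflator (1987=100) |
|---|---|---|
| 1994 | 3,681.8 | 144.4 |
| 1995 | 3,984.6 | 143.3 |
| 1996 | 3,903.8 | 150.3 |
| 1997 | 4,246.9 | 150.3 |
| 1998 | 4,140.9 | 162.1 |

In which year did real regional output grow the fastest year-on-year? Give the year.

1995: real = 3984.6/1.433 = 2780.60; growth vs 1994 (2549.72) = 9.06%.
1996: real = 3903.8/1.503 = 2597.34; growth vs 1995 (2780.60) = -6.59%.
1997: real = 4246.9/1.503 = 2825.62; growth vs 1996 (2597.34) = 8.79%.
1998: real = 4140.9/1.621 = 2554.53; growth vs 1997 (2825.62) = -9.59%.

1995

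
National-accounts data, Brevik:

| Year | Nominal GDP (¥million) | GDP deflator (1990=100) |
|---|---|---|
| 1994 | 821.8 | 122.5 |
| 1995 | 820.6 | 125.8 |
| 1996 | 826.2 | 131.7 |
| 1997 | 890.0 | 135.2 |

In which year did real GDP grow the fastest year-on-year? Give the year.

1995: real = 820.6/1.258 = 652.31; growth vs 1994 (670.86) = -2.77%.
1996: real = 826.2/1.317 = 627.33; growth vs 1995 (652.31) = -3.83%.
1997: real = 890.0/1.352 = 658.28; growth vs 1996 (627.33) = 4.93%.

1997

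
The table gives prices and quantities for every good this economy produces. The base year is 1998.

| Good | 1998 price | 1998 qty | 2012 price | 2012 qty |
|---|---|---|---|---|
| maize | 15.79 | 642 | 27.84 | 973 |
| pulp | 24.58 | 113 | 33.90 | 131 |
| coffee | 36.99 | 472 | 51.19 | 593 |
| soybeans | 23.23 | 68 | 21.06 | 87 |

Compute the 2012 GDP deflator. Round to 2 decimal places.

Nominal GDP 2012 = 27.84·973 + 33.90·131 + 51.19·593 + 21.06·87 = 63717.11.
Real GDP 2012 (at 1998 prices) = 15.79·973 + 24.58·131 + 36.99·593 + 23.23·87 = 42539.73.
Deflator = Nominal/Real × 100 = 63717.11/42539.73 × 100 = 149.783.

149.78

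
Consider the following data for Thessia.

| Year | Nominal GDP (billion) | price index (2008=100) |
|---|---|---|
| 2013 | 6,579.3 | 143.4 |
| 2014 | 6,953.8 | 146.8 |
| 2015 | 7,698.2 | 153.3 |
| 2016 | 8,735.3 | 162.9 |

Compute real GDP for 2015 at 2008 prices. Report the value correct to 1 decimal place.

5,021.7 billion

Real GDP 2015 = 7698.2 / 1.533 = 5021.66.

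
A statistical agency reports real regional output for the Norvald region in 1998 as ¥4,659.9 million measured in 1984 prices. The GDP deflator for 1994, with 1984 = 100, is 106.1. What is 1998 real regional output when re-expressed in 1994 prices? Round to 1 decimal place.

¥4,944.2 million

Real regional output in 1994 prices = Real regional output in 1984 prices × (P_1994/P_1984) = 4659.9 × 1.061 = 4944.15.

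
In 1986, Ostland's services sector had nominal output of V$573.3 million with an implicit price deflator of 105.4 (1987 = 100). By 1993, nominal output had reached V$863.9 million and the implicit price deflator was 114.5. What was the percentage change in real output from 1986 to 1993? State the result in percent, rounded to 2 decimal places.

38.71%

Real output 1986 = 573.3 / 1.054 = 543.93.
Real output 1993 = 863.9 / 1.145 = 754.50.
Real growth = 754.50 / 543.93 − 1 = 0.3871.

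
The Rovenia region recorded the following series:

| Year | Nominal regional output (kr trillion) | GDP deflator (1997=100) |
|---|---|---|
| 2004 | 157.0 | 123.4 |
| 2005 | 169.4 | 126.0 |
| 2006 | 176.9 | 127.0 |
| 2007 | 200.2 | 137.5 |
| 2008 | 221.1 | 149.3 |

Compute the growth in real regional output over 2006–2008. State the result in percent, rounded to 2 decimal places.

6.32%

Real regional output 2006 = 176.9/1.270 = 139.29.
Real regional output 2008 = 221.1/1.493 = 148.09.
Change = 148.09/139.29 − 1 = 0.0632.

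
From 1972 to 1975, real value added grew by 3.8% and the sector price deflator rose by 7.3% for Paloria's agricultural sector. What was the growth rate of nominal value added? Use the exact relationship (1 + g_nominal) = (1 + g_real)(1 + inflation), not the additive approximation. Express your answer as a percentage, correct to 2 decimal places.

11.38%

(1 + g_nom) = (1 + g_real)(1 + π) = 1.0380 × 1.0730 = 1.11377.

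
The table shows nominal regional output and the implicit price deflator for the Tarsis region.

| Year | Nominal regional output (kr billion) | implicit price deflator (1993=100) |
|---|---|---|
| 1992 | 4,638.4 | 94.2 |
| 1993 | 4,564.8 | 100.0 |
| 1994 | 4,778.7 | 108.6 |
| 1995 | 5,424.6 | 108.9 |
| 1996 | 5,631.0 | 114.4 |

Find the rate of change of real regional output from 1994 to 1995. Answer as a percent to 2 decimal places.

Real regional output 1994 = 4778.7/1.086 = 4400.28.
Real regional output 1995 = 5424.6/1.089 = 4981.27.
Change = 4981.27/4400.28 − 1 = 0.1320.

13.20%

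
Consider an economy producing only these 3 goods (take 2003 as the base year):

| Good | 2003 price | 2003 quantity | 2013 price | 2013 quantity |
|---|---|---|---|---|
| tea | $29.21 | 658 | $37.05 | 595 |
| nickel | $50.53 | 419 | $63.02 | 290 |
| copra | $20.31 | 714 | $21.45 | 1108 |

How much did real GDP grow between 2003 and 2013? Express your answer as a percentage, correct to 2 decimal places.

Real GDP 2003 = Nominal GDP 2003 = 29.21·658 + 50.53·419 + 20.31·714 = 54893.59.
Real GDP 2013 (at 2003 prices) = 29.21·595 + 50.53·290 + 20.31·1108 = 54537.13.
Real growth = 54537.13/54893.59 − 1 = -0.0065.

-0.65%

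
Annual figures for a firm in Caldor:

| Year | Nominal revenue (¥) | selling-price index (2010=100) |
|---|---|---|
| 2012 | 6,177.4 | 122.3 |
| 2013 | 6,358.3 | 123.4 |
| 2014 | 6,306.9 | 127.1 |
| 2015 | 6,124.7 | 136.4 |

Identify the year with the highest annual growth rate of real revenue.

2013: real = 6358.3/1.234 = 5152.59; growth vs 2012 (5051.02) = 2.01%.
2014: real = 6306.9/1.271 = 4962.16; growth vs 2013 (5152.59) = -3.70%.
2015: real = 6124.7/1.364 = 4490.25; growth vs 2014 (4962.16) = -9.51%.

2013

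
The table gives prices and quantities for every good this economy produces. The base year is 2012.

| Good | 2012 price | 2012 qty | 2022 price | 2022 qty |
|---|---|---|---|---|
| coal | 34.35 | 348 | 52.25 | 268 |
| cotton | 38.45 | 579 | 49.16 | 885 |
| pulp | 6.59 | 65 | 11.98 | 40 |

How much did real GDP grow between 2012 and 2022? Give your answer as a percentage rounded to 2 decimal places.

25.55%

Real GDP 2012 = Nominal GDP 2012 = 34.35·348 + 38.45·579 + 6.59·65 = 34644.70.
Real GDP 2022 (at 2012 prices) = 34.35·268 + 38.45·885 + 6.59·40 = 43497.65.
Real growth = 43497.65/34644.70 − 1 = 0.2555.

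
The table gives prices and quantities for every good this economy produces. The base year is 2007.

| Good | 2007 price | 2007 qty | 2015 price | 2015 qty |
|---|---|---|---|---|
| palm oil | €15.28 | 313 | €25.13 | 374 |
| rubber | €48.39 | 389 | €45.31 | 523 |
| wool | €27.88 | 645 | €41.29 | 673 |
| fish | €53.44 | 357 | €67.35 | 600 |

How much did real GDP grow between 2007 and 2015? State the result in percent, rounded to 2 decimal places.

Real GDP 2007 = Nominal GDP 2007 = 15.28·313 + 48.39·389 + 27.88·645 + 53.44·357 = 60667.03.
Real GDP 2015 (at 2007 prices) = 15.28·374 + 48.39·523 + 27.88·673 + 53.44·600 = 81849.93.
Real growth = 81849.93/60667.03 − 1 = 0.3492.

34.92%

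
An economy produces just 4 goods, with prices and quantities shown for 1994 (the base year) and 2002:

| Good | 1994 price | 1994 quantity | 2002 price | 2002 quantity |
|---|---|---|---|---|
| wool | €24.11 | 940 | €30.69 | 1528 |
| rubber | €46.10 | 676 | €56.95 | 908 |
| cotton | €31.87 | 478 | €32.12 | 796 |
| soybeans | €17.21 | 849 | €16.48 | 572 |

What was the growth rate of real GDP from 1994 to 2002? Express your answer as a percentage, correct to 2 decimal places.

36.14%

Real GDP 1994 = Nominal GDP 1994 = 24.11·940 + 46.10·676 + 31.87·478 + 17.21·849 = 83672.15.
Real GDP 2002 (at 1994 prices) = 24.11·1528 + 46.10·908 + 31.87·796 + 17.21·572 = 113911.52.
Real growth = 113911.52/83672.15 − 1 = 0.3614.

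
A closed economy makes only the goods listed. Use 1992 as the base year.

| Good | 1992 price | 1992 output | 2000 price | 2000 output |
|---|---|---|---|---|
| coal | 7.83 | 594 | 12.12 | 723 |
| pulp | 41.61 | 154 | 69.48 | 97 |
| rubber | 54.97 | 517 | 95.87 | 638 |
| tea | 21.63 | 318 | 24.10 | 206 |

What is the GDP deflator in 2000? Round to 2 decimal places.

165.84

Nominal GDP 2000 = 12.12·723 + 69.48·97 + 95.87·638 + 24.10·206 = 81631.98.
Real GDP 2000 (at 1992 prices) = 7.83·723 + 41.61·97 + 54.97·638 + 21.63·206 = 49223.90.
Deflator = Nominal/Real × 100 = 81631.98/49223.90 × 100 = 165.838.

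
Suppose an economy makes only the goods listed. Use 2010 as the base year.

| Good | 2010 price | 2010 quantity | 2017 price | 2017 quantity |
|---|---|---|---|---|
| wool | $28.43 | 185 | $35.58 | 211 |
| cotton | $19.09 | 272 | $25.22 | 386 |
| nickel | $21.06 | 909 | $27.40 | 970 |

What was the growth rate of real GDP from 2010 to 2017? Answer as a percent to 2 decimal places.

Real GDP 2010 = Nominal GDP 2010 = 28.43·185 + 19.09·272 + 21.06·909 = 29595.57.
Real GDP 2017 (at 2010 prices) = 28.43·211 + 19.09·386 + 21.06·970 = 33795.67.
Real growth = 33795.67/29595.57 − 1 = 0.1419.

14.19%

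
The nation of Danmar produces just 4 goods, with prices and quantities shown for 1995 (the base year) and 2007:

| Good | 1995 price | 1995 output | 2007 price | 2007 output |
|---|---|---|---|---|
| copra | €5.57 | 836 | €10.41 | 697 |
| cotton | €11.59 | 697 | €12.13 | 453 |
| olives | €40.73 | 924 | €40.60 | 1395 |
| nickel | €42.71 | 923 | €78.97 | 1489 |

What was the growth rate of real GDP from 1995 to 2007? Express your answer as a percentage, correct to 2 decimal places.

44.28%

Real GDP 1995 = Nominal GDP 1995 = 5.57·836 + 11.59·697 + 40.73·924 + 42.71·923 = 89790.60.
Real GDP 2007 (at 1995 prices) = 5.57·697 + 11.59·453 + 40.73·1395 + 42.71·1489 = 129546.10.
Real growth = 129546.10/89790.60 − 1 = 0.4428.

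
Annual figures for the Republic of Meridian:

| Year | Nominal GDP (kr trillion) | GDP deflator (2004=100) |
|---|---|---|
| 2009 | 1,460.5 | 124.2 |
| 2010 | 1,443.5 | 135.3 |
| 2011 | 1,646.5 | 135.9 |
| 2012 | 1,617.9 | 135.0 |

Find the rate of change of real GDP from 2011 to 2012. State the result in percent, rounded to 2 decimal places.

-1.08%

Real GDP 2011 = 1646.5/1.359 = 1211.55.
Real GDP 2012 = 1617.9/1.350 = 1198.44.
Change = 1198.44/1211.55 − 1 = -0.0108.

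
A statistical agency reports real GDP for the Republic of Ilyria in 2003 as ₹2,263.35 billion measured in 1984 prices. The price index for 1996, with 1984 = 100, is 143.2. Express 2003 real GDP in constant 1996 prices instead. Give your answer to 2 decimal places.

₹3,241.12 billion

Real GDP in 1996 prices = Real GDP in 1984 prices × (P_1996/P_1984) = 2263.35 × 1.432 = 3241.12.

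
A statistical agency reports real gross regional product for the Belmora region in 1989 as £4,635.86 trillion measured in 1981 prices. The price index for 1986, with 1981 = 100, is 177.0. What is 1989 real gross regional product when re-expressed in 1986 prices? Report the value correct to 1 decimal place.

Real gross regional product in 1986 prices = Real gross regional product in 1981 prices × (P_1986/P_1981) = 4635.86 × 1.770 = 8205.47.

£8,205.5 trillion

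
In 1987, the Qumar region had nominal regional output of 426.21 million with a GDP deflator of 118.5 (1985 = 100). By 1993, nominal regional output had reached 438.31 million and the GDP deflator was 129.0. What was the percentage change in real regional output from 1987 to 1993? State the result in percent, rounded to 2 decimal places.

-5.53%

Real regional output 1987 = 426.21 / 1.185 = 359.67.
Real regional output 1993 = 438.31 / 1.290 = 339.78.
Real growth = 339.78 / 359.67 − 1 = -0.0553.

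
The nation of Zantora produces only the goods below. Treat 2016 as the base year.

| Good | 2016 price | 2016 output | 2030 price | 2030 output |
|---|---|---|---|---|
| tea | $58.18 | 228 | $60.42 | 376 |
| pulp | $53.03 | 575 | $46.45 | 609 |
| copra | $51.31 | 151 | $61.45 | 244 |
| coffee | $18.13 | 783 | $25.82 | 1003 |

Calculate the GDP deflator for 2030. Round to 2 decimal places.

108.27

Nominal GDP 2030 = 60.42·376 + 46.45·609 + 61.45·244 + 25.82·1003 = 91897.23.
Real GDP 2030 (at 2016 prices) = 58.18·376 + 53.03·609 + 51.31·244 + 18.13·1003 = 84874.98.
Deflator = Nominal/Real × 100 = 91897.23/84874.98 × 100 = 108.274.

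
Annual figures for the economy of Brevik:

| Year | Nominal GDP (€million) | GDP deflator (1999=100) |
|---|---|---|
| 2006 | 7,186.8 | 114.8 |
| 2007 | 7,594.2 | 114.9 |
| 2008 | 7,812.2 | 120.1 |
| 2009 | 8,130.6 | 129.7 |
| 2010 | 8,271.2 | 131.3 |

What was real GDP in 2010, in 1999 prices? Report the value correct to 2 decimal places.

Real GDP 2010 = 8271.2 / 1.313 = 6299.47.

€6,299.47 million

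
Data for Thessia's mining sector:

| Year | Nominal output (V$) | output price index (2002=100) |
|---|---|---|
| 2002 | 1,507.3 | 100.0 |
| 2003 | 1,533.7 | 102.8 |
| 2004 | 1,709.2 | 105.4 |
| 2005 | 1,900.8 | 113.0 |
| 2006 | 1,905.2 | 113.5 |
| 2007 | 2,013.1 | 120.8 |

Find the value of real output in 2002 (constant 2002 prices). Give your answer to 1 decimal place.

V$1,507.3

Real output 2002 = 1507.3 / 1.000 = 1507.30.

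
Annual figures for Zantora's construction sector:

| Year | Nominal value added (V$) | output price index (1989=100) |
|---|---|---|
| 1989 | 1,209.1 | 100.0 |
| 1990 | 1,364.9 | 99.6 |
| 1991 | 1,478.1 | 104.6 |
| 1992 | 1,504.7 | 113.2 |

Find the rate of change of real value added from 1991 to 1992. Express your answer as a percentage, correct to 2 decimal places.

Real value added 1991 = 1478.1/1.046 = 1413.10.
Real value added 1992 = 1504.7/1.132 = 1329.24.
Change = 1329.24/1413.10 − 1 = -0.0593.

-5.93%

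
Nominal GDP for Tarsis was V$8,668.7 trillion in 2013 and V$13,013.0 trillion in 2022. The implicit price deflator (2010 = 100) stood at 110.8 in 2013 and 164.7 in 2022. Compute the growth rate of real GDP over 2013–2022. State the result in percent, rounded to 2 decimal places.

Real GDP 2013 = 8668.7 / 1.108 = 7823.74.
Real GDP 2022 = 13013.0 / 1.647 = 7901.03.
Real growth = 7901.03 / 7823.74 − 1 = 0.0099.

0.99%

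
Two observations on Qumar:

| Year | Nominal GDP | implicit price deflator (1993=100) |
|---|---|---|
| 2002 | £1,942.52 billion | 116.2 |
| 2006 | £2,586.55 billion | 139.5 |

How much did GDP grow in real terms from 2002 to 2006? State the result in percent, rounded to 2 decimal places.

10.91%

Deflate each year: 2002 → 1942.52/1.162 = 1671.70; 2006 → 2586.55/1.395 = 1854.16.
So real GDP changed by 1854.16/1671.70 − 1 = 0.1091, i.e. 10.91%.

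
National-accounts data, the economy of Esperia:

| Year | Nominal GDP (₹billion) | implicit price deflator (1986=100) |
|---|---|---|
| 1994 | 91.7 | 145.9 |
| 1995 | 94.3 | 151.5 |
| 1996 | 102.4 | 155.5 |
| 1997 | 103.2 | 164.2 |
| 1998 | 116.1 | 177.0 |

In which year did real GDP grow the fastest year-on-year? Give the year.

1995: real = 94.3/1.515 = 62.24; growth vs 1994 (62.85) = -0.97%.
1996: real = 102.4/1.555 = 65.85; growth vs 1995 (62.24) = 5.80%.
1997: real = 103.2/1.642 = 62.85; growth vs 1996 (65.85) = -4.56%.
1998: real = 116.1/1.770 = 65.59; growth vs 1997 (62.85) = 4.36%.

1996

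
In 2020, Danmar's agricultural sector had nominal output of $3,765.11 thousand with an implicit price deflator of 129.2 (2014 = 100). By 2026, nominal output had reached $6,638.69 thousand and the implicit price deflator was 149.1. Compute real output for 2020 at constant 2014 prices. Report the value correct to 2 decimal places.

$2,914.17 thousand

Real output = Nominal / (implicit price deflator/100) = 3765.11 / 1.292 = 2914.17.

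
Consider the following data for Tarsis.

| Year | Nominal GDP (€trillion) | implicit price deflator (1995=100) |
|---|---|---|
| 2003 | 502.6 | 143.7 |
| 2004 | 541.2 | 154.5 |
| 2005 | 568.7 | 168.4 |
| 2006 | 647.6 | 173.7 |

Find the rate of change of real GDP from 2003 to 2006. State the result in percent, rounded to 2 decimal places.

6.60%

Real GDP 2003 = 502.6/1.437 = 349.76.
Real GDP 2006 = 647.6/1.737 = 372.83.
Change = 372.83/349.76 − 1 = 0.0660.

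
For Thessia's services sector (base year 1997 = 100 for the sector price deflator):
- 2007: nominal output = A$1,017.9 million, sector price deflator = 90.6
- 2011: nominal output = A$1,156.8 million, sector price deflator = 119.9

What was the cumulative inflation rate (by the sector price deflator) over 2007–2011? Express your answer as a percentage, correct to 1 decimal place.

Price-level change = 119.9 / 90.6 − 1 = 0.3234.

32.3%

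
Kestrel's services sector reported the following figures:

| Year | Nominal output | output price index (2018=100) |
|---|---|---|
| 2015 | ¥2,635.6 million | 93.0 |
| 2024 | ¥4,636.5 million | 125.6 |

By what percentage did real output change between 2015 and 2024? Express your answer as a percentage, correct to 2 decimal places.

30.26%

Real output 2015 = 2635.6 / 0.930 = 2833.98.
Real output 2024 = 4636.5 / 1.256 = 3691.48.
Real growth = 3691.48 / 2833.98 − 1 = 0.3026.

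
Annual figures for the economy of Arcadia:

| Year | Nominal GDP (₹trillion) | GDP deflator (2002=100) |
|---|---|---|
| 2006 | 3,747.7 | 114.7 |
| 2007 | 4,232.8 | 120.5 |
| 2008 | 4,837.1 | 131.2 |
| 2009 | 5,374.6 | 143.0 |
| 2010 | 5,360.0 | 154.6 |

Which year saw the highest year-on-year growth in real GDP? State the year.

2007

2007: real = 4232.8/1.205 = 3512.70; growth vs 2006 (3267.39) = 7.51%.
2008: real = 4837.1/1.312 = 3686.81; growth vs 2007 (3512.70) = 4.96%.
2009: real = 5374.6/1.430 = 3758.46; growth vs 2008 (3686.81) = 1.94%.
2010: real = 5360.0/1.546 = 3467.01; growth vs 2009 (3758.46) = -7.75%.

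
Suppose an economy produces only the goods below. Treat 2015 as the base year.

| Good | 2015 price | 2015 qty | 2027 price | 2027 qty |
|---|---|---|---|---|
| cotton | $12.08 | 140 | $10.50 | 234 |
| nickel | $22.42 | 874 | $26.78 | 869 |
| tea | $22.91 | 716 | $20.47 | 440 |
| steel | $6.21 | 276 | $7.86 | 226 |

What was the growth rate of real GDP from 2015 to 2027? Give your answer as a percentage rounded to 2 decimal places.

-14.24%

Real GDP 2015 = Nominal GDP 2015 = 12.08·140 + 22.42·874 + 22.91·716 + 6.21·276 = 39403.80.
Real GDP 2027 (at 2015 prices) = 12.08·234 + 22.42·869 + 22.91·440 + 6.21·226 = 33793.56.
Real growth = 33793.56/39403.80 − 1 = -0.1424.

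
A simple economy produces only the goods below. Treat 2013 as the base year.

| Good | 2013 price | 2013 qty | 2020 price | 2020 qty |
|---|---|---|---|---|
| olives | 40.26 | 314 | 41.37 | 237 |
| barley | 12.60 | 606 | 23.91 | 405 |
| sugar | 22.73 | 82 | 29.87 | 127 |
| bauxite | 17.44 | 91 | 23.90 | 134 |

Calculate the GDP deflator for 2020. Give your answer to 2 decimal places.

Nominal GDP 2020 = 41.37·237 + 23.91·405 + 29.87·127 + 23.90·134 = 26484.33.
Real GDP 2020 (at 2013 prices) = 40.26·237 + 12.60·405 + 22.73·127 + 17.44·134 = 19868.29.
Deflator = Nominal/Real × 100 = 26484.33/19868.29 × 100 = 133.299.

133.30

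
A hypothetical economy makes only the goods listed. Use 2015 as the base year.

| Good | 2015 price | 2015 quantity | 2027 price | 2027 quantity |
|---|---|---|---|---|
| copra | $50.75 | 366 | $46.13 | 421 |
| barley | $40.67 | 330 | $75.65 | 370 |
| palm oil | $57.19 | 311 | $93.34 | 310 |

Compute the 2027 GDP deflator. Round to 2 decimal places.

141.01

Nominal GDP 2027 = 46.13·421 + 75.65·370 + 93.34·310 = 76346.63.
Real GDP 2027 (at 2015 prices) = 50.75·421 + 40.67·370 + 57.19·310 = 54142.55.
Deflator = Nominal/Real × 100 = 76346.63/54142.55 × 100 = 141.010.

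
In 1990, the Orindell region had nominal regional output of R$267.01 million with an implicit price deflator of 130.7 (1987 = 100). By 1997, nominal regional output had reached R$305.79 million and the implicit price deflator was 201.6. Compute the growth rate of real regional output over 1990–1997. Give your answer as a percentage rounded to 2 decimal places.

-25.75%

Deflate each year: 1990 → 267.01/1.307 = 204.29; 1997 → 305.79/2.016 = 151.68.
So real regional output changed by 151.68/204.29 − 1 = -0.2575, i.e. -25.75%.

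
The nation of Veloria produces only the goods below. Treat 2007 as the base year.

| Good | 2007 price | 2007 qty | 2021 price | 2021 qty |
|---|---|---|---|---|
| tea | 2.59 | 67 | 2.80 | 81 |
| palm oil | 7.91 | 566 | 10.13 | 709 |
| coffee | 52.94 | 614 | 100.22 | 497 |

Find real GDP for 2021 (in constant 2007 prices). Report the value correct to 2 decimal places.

Real GDP 2021 = Σ (p_2007 × q_2021) = 2.59·81 + 7.91·709 + 52.94·497 = 32129.16.

32129.16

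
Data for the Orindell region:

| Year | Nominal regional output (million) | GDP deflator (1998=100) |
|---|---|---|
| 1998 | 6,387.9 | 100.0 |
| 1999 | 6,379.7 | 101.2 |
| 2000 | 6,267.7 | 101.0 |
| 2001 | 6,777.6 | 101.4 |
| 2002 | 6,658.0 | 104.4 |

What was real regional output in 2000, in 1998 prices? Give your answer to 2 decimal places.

6,205.64 million

Real regional output 2000 = 6267.7 / 1.010 = 6205.64.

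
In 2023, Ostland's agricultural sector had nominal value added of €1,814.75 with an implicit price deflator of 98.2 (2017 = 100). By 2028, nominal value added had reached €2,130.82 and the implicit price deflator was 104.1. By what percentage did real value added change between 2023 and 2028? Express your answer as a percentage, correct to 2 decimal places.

Deflate each year: 2023 → 1814.75/0.982 = 1848.01; 2028 → 2130.82/1.041 = 2046.90.
So real value added changed by 2046.90/1848.01 − 1 = 0.1076, i.e. 10.76%.

10.76%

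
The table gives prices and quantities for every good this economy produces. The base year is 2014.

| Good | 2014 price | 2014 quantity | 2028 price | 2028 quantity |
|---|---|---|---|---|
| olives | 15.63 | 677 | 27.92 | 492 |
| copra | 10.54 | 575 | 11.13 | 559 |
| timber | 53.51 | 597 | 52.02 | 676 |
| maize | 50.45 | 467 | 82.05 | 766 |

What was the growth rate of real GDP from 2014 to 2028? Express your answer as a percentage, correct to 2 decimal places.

22.53%

Real GDP 2014 = Nominal GDP 2014 = 15.63·677 + 10.54·575 + 53.51·597 + 50.45·467 = 72147.63.
Real GDP 2028 (at 2014 prices) = 15.63·492 + 10.54·559 + 53.51·676 + 50.45·766 = 88399.28.
Real growth = 88399.28/72147.63 − 1 = 0.2253.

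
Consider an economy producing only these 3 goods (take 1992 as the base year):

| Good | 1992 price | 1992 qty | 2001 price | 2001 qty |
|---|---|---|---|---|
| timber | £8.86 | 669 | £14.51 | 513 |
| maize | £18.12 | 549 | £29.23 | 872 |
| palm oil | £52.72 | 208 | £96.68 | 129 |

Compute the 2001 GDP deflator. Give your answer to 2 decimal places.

167.25

Nominal GDP 2001 = 14.51·513 + 29.23·872 + 96.68·129 = 45403.91.
Real GDP 2001 (at 1992 prices) = 8.86·513 + 18.12·872 + 52.72·129 = 27146.70.
Deflator = Nominal/Real × 100 = 45403.91/27146.70 × 100 = 167.254.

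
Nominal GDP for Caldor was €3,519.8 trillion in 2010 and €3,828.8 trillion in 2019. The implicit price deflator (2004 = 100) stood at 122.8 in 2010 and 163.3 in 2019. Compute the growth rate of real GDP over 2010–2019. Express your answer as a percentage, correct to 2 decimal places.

-18.20%

Real GDP 2010 = 3519.8 / 1.228 = 2866.29.
Real GDP 2019 = 3828.8 / 1.633 = 2344.64.
Real growth = 2344.64 / 2866.29 − 1 = -0.1820.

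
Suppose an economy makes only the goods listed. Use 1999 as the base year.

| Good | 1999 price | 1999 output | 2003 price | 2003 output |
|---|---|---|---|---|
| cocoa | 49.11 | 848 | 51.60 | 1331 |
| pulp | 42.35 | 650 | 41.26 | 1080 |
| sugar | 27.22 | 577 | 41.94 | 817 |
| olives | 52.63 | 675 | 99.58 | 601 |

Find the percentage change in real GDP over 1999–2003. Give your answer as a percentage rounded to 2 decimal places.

37.02%

Real GDP 1999 = Nominal GDP 1999 = 49.11·848 + 42.35·650 + 27.22·577 + 52.63·675 = 120403.97.
Real GDP 2003 (at 1999 prices) = 49.11·1331 + 42.35·1080 + 27.22·817 + 52.63·601 = 164972.78.
Real growth = 164972.78/120403.97 − 1 = 0.3702.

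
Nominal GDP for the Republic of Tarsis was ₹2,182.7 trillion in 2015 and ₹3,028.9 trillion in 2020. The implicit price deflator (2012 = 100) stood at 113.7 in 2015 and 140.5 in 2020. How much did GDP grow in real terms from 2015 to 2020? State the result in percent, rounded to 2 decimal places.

Real GDP 2015 = 2182.7 / 1.137 = 1919.70.
Real GDP 2020 = 3028.9 / 1.405 = 2155.80.
Real growth = 2155.80 / 1919.70 − 1 = 0.1230.

12.30%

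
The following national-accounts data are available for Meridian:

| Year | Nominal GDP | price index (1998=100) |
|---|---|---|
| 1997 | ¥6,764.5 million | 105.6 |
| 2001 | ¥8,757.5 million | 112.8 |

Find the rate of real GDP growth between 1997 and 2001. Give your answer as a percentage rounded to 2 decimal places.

Deflate each year: 1997 → 6764.5/1.056 = 6405.78; 2001 → 8757.5/1.128 = 7763.74.
So real GDP changed by 7763.74/6405.78 − 1 = 0.2120, i.e. 21.20%.

21.20%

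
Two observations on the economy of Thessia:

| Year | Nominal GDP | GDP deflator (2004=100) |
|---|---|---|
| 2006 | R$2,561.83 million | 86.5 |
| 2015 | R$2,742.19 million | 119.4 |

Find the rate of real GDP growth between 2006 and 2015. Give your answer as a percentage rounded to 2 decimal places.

-22.45%

Deflate each year: 2006 → 2561.83/0.865 = 2961.65; 2015 → 2742.19/1.194 = 2296.64.
So real GDP changed by 2296.64/2961.65 − 1 = -0.2245, i.e. -22.45%.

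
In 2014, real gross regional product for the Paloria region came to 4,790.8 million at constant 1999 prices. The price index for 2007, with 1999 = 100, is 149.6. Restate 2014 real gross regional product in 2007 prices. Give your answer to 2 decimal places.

7,167.04 million

Real gross regional product in 2007 prices = Real gross regional product in 1999 prices × (P_2007/P_1999) = 4790.8 × 1.496 = 7167.04.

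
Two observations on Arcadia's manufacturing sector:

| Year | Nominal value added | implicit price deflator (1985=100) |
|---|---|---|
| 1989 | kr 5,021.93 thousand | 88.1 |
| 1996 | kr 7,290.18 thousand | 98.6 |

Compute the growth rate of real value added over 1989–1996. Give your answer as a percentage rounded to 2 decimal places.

Deflate each year: 1989 → 5021.93/0.881 = 5700.26; 1996 → 7290.18/0.986 = 7393.69.
So real value added changed by 7393.69/5700.26 − 1 = 0.2971, i.e. 29.71%.

29.71%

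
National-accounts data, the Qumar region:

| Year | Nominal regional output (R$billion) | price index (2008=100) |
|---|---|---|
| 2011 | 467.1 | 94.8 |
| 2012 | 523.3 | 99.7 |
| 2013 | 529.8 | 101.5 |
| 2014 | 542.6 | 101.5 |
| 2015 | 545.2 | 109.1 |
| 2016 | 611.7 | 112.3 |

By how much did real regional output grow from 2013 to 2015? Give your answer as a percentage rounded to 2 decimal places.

-4.26%

Real regional output 2013 = 529.8/1.015 = 521.97.
Real regional output 2015 = 545.2/1.091 = 499.73.
Change = 499.73/521.97 − 1 = -0.0426.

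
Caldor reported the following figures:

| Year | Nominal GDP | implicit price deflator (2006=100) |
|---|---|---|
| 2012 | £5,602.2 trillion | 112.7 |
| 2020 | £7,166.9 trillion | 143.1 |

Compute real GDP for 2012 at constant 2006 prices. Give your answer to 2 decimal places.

£4,970.90 trillion

Real GDP = Nominal / (implicit price deflator/100) = 5602.2 / 1.127 = 4970.90.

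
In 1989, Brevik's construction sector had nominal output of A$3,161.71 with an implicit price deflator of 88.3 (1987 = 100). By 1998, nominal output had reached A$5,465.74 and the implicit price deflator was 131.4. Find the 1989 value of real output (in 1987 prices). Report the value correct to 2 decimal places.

A$3,580.65

Real output = Nominal / (implicit price deflator/100) = 3161.71 / 0.883 = 3580.65.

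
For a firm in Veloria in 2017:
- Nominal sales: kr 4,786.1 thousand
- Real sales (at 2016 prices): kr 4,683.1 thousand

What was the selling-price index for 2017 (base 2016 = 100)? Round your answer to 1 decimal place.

selling-price index = (Nominal / Real) × 100 = 4786.1 / 4683.1 × 100 = 102.20.

102.2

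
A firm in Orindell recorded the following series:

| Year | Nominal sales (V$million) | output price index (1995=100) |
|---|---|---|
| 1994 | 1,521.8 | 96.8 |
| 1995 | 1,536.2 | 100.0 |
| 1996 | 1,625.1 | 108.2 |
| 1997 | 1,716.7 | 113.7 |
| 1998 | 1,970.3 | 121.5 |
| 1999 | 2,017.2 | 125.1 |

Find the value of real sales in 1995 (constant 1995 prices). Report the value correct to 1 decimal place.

V$1,536.2 million

Real sales 1995 = 1536.2 / 1.000 = 1536.20.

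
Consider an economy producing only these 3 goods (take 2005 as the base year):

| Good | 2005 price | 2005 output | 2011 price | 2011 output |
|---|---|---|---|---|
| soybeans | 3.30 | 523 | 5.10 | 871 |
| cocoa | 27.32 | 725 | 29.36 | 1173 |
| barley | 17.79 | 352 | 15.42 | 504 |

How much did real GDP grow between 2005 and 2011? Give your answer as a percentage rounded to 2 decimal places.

57.89%

Real GDP 2005 = Nominal GDP 2005 = 3.30·523 + 27.32·725 + 17.79·352 = 27794.98.
Real GDP 2011 (at 2005 prices) = 3.30·871 + 27.32·1173 + 17.79·504 = 43886.82.
Real growth = 43886.82/27794.98 − 1 = 0.5789.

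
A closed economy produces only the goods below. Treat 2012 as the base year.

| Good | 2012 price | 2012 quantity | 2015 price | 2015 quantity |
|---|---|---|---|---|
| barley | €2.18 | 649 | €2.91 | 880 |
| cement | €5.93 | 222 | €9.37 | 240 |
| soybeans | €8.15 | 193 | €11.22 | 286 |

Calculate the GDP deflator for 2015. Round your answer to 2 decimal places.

141.36

Nominal GDP 2015 = 2.91·880 + 9.37·240 + 11.22·286 = 8018.52.
Real GDP 2015 (at 2012 prices) = 2.18·880 + 5.93·240 + 8.15·286 = 5672.50.
Deflator = Nominal/Real × 100 = 8018.52/5672.50 × 100 = 141.358.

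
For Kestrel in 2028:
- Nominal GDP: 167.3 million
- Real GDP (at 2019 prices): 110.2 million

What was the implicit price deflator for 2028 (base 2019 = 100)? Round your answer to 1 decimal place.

implicit price deflator = (Nominal / Real) × 100 = 167.3 / 110.2 × 100 = 151.81.

151.8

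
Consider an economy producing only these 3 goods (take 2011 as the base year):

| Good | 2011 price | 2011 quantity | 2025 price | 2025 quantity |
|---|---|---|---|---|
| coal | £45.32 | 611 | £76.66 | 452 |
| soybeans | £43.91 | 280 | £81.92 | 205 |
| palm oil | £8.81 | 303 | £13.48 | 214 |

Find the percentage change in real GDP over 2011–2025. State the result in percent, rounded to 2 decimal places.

Real GDP 2011 = Nominal GDP 2011 = 45.32·611 + 43.91·280 + 8.81·303 = 42654.75.
Real GDP 2025 (at 2011 prices) = 45.32·452 + 43.91·205 + 8.81·214 = 31371.53.
Real growth = 31371.53/42654.75 − 1 = -0.2645.

-26.45%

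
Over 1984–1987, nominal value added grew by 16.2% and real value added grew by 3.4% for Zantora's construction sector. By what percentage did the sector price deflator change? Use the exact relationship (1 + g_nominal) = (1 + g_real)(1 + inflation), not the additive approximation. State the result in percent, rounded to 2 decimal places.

12.38%

(1 + g_nom) = (1 + g_real)(1 + π), so π = 1.1620 / 1.0340 − 1 = 0.12379.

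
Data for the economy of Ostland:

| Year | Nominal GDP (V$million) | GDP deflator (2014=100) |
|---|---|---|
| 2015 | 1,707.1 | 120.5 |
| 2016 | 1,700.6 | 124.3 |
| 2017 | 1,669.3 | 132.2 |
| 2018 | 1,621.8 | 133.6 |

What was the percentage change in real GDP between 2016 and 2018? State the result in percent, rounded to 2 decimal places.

-11.27%

Real GDP 2016 = 1700.6/1.243 = 1368.14.
Real GDP 2018 = 1621.8/1.336 = 1213.92.
Change = 1213.92/1368.14 − 1 = -0.1127.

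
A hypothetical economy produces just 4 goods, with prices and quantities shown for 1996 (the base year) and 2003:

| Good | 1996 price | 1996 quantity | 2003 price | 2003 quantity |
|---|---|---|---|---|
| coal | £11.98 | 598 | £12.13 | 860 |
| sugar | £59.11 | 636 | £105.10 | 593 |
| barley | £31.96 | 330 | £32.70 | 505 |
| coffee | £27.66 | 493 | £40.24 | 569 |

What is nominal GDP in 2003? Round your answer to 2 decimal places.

Nominal GDP 2003 = Σ (p_2003 × q_2003) = 12.13·860 + 105.10·593 + 32.70·505 + 40.24·569 = 112166.16.

£112166.16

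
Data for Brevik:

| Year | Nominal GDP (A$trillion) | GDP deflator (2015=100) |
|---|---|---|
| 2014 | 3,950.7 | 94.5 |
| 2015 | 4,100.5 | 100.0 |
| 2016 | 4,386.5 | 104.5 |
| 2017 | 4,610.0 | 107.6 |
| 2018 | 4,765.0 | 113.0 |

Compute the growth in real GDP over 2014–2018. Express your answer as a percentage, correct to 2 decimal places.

Real GDP 2014 = 3950.7/0.945 = 4180.63.
Real GDP 2018 = 4765.0/1.130 = 4216.81.
Change = 4216.81/4180.63 − 1 = 0.0087.

0.87%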